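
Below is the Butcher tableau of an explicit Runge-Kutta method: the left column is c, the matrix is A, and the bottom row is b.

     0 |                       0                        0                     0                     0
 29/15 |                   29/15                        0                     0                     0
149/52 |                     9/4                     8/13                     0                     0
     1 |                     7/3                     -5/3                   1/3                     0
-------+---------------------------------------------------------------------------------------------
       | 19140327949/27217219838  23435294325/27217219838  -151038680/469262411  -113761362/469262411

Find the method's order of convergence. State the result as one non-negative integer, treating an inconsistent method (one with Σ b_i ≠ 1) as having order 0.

b = (19140327949/27217219838, 23435294325/27217219838, -151038680/469262411, -113761362/469262411)
c = (0, 29/15, 149/52, 1)
Ac = (0, 0, 232/195, -1061/468)
Σ b_i: 19140327949/27217219838·1 + 23435294325/27217219838·1 + (-151038680/469262411)·1 + (-113761362/469262411)·1 = 1 ✓
b·c: 23435294325/27217219838·29/15 + (-151038680/469262411)·149/52 + (-113761362/469262411)·1 = 1/2 ✓
b·c²: 23435294325/27217219838·841/225 + (-151038680/469262411)·22201/2704 + (-113761362/469262411)·1 = 1/3 ✓
b·Ac: (-151038680/469262411)·232/195 + (-113761362/469262411)·(-1061/468) = 1/6 ✓
b·c³: 23435294325/27217219838·24389/3375 + (-151038680/469262411)·3307949/140608 + (-113761362/469262411)·1 = -3497077802623/2196148083480 ≠ 1/4 ⇒ order 3.
b·(c∘Ac): (-151038680/469262411)·8642/2535 + (-113761362/469262411)·(-1061/468) = -513988359/938524822 ≠ 1/8
b·Ac²: (-151038680/469262411)·6728/2925 + (-113761362/469262411)·(-1275019/365040) = 233687253637/2196148083480 ≠ 1/12
b·A²c: (-113761362/469262411)·232/585 = -676734256/7038936165 ≠ 1/24

3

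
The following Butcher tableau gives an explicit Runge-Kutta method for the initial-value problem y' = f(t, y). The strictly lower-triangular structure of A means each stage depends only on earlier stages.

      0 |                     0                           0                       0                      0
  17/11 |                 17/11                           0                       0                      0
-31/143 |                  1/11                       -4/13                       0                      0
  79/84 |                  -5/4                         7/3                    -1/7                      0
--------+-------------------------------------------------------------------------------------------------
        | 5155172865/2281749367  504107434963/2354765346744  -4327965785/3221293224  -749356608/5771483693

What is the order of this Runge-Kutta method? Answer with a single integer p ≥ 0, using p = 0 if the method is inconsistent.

b = (5155172865/2281749367, 504107434963/2354765346744, -4327965785/3221293224, -749356608/5771483693)
c = (0, 17/11, -31/143, 79/84)
Ac = (0, 0, -68/143, 10922/3003)
Σ b_i: 5155172865/2281749367·1 + 504107434963/2354765346744·1 + (-4327965785/3221293224)·1 + (-749356608/5771483693)·1 = 1 ✓
b·c: 504107434963/2354765346744·17/11 + (-4327965785/3221293224)·(-31/143) + (-749356608/5771483693)·79/84 = 1/2 ✓
b·c²: 504107434963/2354765346744·289/121 + (-4327965785/3221293224)·961/20449 + (-749356608/5771483693)·6241/7056 = 1/3 ✓
b·Ac: (-4327965785/3221293224)·(-68/143) + (-749356608/5771483693)·10922/3003 = 1/6 ✓
b·c³: 504107434963/2354765346744·4913/1331 + (-4327965785/3221293224)·(-29791/2924207) + (-749356608/5771483693)·493039/592704 = 18512383924285/26602244767098 ≠ 1/4 ⇒ order 3.
b·(c∘Ac): (-4327965785/3221293224)·2108/20449 + (-749356608/5771483693)·431419/126126 = -1720378943/2952852122 ≠ 1/8
b·Ac²: (-4327965785/3221293224)·(-1156/1573) + (-749356608/5771483693)·2390326/429429 = 119144240939/450175728054 ≠ 1/12
b·A²c: (-749356608/5771483693)·68/1001 = -50905344/5771483693 ≠ 1/24

3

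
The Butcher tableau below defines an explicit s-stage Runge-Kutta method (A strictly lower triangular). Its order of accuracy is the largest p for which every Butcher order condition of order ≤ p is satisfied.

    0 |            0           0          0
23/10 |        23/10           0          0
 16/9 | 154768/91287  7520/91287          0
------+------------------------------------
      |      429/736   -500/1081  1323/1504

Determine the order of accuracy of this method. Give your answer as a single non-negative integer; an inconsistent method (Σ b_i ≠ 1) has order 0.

b = (429/736, -500/1081, 1323/1504)
c = (0, 23/10, 16/9)
Ac = (0, 0, 752/3969)
Σ b_i: 429/736·1 + (-500/1081)·1 + 1323/1504·1 = 1 ✓
b·c: (-500/1081)·23/10 + 1323/1504·16/9 = 1/2 ✓
b·c²: (-500/1081)·529/100 + 1323/1504·256/81 = 1/3 ✓
b·Ac: 1323/1504·752/3969 = 1/6 ✓; 3 stages ⇒ order 3.

3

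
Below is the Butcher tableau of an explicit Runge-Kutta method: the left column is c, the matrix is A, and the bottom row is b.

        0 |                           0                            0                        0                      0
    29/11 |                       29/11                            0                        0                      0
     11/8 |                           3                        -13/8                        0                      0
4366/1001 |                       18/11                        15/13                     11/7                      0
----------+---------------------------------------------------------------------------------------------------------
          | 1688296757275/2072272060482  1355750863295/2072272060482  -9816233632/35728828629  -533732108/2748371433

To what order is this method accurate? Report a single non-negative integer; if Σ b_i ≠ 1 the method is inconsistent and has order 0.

3

b = (1688296757275/2072272060482, 1355750863295/2072272060482, -9816233632/35728828629, -533732108/2748371433)
c = (0, 29/11, 11/8, 4366/1001)
Ac = (0, 0, -377/88, 41663/8008)
Σ b_i: 1688296757275/2072272060482·1 + 1355750863295/2072272060482·1 + (-9816233632/35728828629)·1 + (-533732108/2748371433)·1 = 1 ✓
b·c: 1355750863295/2072272060482·29/11 + (-9816233632/35728828629)·11/8 + (-533732108/2748371433)·4366/1001 = 1/2 ✓
b·c²: 1355750863295/2072272060482·841/121 + (-9816233632/35728828629)·121/64 + (-533732108/2748371433)·19061956/1002001 = 1/3 ✓
b·Ac: (-9816233632/35728828629)·(-377/88) + (-533732108/2748371433)·41663/8008 = 1/6 ✓
b·c³: 1355750863295/2072272060482·24389/1331 + (-9816233632/35728828629)·1331/512 + (-533732108/2748371433)·83224499896/1003003001 = -274460973821915/56707766779664 ≠ 1/4 ⇒ order 3.
b·(c∘Ac): (-9816233632/35728828629)·(-377/64) + (-533732108/2748371433)·90950329/4008004 = -8036521644067/2882125509406 ≠ 1/8
b·Ac²: (-9816233632/35728828629)·(-10933/968) + (-533732108/2748371433)·7745183/704704 = 12663799439/13073334384 ≠ 1/12
b·A²c: (-533732108/2748371433)·(-377/56) = 7186321597/5496742866 ≠ 1/24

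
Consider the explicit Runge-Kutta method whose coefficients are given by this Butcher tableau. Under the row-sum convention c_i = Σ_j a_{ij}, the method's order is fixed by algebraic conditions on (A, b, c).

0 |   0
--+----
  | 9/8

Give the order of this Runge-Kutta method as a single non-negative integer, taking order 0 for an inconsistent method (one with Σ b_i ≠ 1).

b = (9/8)
c = (0)
Σ b_i: 9/8·1 = 9/8 ≠ 1 ⇒ order 0.

0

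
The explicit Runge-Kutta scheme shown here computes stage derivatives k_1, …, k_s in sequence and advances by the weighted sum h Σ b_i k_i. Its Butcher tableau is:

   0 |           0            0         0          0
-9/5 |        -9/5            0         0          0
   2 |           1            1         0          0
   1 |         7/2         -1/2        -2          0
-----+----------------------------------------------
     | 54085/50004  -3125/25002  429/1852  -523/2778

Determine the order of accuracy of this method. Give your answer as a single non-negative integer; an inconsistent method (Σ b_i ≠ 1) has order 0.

3

b = (54085/50004, -3125/25002, 429/1852, -523/2778)
c = (0, -9/5, 2, 1)
Ac = (0, 0, -9/5, -31/10)
Σ b_i: 54085/50004·1 + (-3125/25002)·1 + 429/1852·1 + (-523/2778)·1 = 1 ✓
b·c: (-3125/25002)·(-9/5) + 429/1852·2 + (-523/2778)·1 = 1/2 ✓
b·c²: (-3125/25002)·81/25 + 429/1852·4 + (-523/2778)·1 = 1/3 ✓
b·Ac: 429/1852·(-9/5) + (-523/2778)·(-31/10) = 1/6 ✓
b·c³: (-3125/25002)·(-729/125) + 429/1852·8 + (-523/2778)·1 = 3325/1389 ≠ 1/4 ⇒ order 3.
b·(c∘Ac): 429/1852·(-18/5) + (-523/2778)·(-31/10) = -6953/27780 ≠ 1/8
b·Ac²: 429/1852·81/25 + (-523/2778)·(-481/50) = 35581/13890 ≠ 1/12
b·A²c: (-523/2778)·18/5 = -1569/2315 ≠ 1/24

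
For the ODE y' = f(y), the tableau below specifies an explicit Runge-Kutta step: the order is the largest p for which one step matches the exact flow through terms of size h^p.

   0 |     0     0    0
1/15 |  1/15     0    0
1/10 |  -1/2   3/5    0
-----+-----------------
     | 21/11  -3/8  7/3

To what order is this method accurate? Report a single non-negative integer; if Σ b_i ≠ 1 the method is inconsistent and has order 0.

0

b = (21/11, -3/8, 7/3)
c = (0, 1/15, 1/10)
Ac = (0, 0, 1/25)
Σ b_i: 21/11·1 + (-3/8)·1 + 7/3·1 = 1021/264 ≠ 1 ⇒ order 0.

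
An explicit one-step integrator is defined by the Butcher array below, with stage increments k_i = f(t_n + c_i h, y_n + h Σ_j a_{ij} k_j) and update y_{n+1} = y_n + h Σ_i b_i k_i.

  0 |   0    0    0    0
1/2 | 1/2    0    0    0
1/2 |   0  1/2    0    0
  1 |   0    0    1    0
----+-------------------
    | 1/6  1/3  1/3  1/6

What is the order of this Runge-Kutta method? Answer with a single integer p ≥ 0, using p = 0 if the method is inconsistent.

4

b = (1/6, 1/3, 1/3, 1/6)
c = (0, 1/2, 1/2, 1)
Ac = (0, 0, 1/4, 1/2)
Σ b_i: 1/6·1 + 1/3·1 + 1/3·1 + 1/6·1 = 1 ✓
b·c: 1/3·1/2 + 1/3·1/2 + 1/6·1 = 1/2 ✓
b·c²: 1/3·1/4 + 1/3·1/4 + 1/6·1 = 1/3 ✓
b·Ac: 1/3·1/4 + 1/6·1/2 = 1/6 ✓
b·c³: 1/3·1/8 + 1/3·1/8 + 1/6·1 = 1/4 ✓
b·(c∘Ac): 1/3·1/8 + 1/6·1/2 = 1/8 ✓
b·Ac²: 1/3·1/8 + 1/6·1/4 = 1/12 ✓
b·A²c: 1/6·1/4 = 1/24 ✓; 4 stages ⇒ order 4.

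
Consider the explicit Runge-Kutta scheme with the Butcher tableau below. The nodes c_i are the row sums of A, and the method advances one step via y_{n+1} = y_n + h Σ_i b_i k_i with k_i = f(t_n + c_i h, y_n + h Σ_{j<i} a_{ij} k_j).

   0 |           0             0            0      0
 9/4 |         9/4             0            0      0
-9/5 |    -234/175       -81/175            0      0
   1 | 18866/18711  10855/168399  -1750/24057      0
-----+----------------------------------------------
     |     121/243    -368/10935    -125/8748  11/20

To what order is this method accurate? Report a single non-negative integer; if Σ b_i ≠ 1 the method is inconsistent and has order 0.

4

b = (121/243, -368/10935, -125/8748, 11/20)
c = (0, 9/4, -9/5, 1)
Ac = (0, 0, -729/700, 85/308)
Σ b_i: 121/243·1 + (-368/10935)·1 + (-125/8748)·1 + 11/20·1 = 1 ✓
b·c: (-368/10935)·9/4 + (-125/8748)·(-9/5) + 11/20·1 = 1/2 ✓
b·c²: (-368/10935)·81/16 + (-125/8748)·81/25 + 11/20·1 = 1/3 ✓
b·Ac: (-125/8748)·(-729/700) + 11/20·85/308 = 1/6 ✓
b·c³: (-368/10935)·729/64 + (-125/8748)·(-729/125) + 11/20·1 = 1/4 ✓
b·(c∘Ac): (-125/8748)·6561/3500 + 11/20·85/308 = 1/8 ✓
b·Ac²: (-125/8748)·(-6561/2800) + 11/20·335/3696 = 1/12 ✓
b·A²c: 11/20·5/66 = 1/24 ✓; 4 stages ⇒ order 4.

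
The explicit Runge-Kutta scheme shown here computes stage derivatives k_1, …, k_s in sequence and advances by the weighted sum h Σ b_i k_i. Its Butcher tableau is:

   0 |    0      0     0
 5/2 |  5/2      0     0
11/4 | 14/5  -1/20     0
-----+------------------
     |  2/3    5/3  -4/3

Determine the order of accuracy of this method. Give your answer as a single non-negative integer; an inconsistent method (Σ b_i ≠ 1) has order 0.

3

b = (2/3, 5/3, -4/3)
c = (0, 5/2, 11/4)
Ac = (0, 0, -1/8)
Σ b_i: 2/3·1 + 5/3·1 + (-4/3)·1 = 1 ✓
b·c: 5/3·5/2 + (-4/3)·11/4 = 1/2 ✓
b·c²: 5/3·25/4 + (-4/3)·121/16 = 1/3 ✓
b·Ac: (-4/3)·(-1/8) = 1/6 ✓; 3 stages ⇒ order 3.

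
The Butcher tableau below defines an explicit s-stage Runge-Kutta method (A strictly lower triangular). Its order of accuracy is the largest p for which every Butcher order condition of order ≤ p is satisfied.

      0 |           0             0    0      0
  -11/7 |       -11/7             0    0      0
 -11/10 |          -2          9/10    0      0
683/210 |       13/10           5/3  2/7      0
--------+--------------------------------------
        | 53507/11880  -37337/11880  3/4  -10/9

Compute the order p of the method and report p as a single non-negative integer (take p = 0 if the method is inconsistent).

2

b = (53507/11880, -37337/11880, 3/4, -10/9)
c = (0, -11/7, -11/10, 683/210)
Ac = (0, 0, -99/70, -44/15)
Σ b_i: 53507/11880·1 + (-37337/11880)·1 + 3/4·1 + (-10/9)·1 = 1 ✓
b·c: (-37337/11880)·(-11/7) + 3/4·(-11/10) + (-10/9)·683/210 = 1/2 ✓
b·c²: (-37337/11880)·121/49 + 3/4·121/100 + (-10/9)·466489/44100 = -29540023/1587600 ≠ 1/3 ⇒ order 2.
b·Ac: 3/4·(-99/70) + (-10/9)·(-44/15) = 16621/7560 ≠ 1/6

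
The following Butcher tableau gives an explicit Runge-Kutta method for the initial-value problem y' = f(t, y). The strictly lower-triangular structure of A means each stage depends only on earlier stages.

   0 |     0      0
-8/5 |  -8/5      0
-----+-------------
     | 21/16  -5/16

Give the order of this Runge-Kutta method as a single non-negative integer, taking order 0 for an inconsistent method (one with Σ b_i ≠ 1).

b = (21/16, -5/16)
c = (0, -8/5)
Σ b_i: 21/16·1 + (-5/16)·1 = 1 ✓
b·c: (-5/16)·(-8/5) = 1/2 ✓; 2 stages ⇒ order 2.

2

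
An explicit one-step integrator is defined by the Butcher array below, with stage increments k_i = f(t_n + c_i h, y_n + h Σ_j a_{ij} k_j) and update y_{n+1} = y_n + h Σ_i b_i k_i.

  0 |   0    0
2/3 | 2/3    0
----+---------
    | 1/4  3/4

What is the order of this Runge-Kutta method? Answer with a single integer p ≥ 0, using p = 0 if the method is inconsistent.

2

b = (1/4, 3/4)
c = (0, 2/3)
Σ b_i: 1/4·1 + 3/4·1 = 1 ✓
b·c: 3/4·2/3 = 1/2 ✓; 2 stages ⇒ order 2.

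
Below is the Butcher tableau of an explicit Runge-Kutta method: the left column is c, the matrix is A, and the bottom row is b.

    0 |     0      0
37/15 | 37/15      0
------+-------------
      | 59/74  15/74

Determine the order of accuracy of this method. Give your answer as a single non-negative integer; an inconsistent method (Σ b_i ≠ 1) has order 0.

b = (59/74, 15/74)
c = (0, 37/15)
Σ b_i: 59/74·1 + 15/74·1 = 1 ✓
b·c: 15/74·37/15 = 1/2 ✓; 2 stages ⇒ order 2.

2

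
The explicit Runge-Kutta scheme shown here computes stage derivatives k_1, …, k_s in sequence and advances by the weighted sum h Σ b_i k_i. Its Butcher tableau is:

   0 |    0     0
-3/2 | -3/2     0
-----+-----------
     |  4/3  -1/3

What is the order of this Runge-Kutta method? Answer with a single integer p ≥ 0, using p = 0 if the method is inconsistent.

2

b = (4/3, -1/3)
c = (0, -3/2)
Σ b_i: 4/3·1 + (-1/3)·1 = 1 ✓
b·c: (-1/3)·(-3/2) = 1/2 ✓; 2 stages ⇒ order 2.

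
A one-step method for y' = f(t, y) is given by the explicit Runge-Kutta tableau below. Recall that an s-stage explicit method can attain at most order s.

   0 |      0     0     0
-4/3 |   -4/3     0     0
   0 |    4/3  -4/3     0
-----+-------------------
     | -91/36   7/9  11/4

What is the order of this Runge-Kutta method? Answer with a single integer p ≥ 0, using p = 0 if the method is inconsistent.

1

b = (-91/36, 7/9, 11/4)
c = (0, -4/3, 0)
Ac = (0, 0, 16/9)
Σ b_i: (-91/36)·1 + 7/9·1 + 11/4·1 = 1 ✓
b·c: 7/9·(-4/3) = -28/27 ≠ 1/2 ⇒ order 1.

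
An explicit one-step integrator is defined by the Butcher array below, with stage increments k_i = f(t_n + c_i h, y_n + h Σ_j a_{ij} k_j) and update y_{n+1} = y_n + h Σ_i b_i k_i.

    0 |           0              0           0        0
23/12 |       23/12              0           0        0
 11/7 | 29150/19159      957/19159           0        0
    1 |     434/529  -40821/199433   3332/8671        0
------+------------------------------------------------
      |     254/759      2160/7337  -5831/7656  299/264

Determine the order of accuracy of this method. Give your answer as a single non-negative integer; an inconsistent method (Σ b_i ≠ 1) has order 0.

b = (254/759, 2160/7337, -5831/7656, 299/264)
c = (0, 23/12, 11/7, 1)
Ac = (0, 0, 319/3332, 11/52)
Σ b_i: 254/759·1 + 2160/7337·1 + (-5831/7656)·1 + 299/264·1 = 1 ✓
b·c: 2160/7337·23/12 + (-5831/7656)·11/7 + 299/264·1 = 1/2 ✓
b·c²: 2160/7337·529/144 + (-5831/7656)·121/49 + 299/264·1 = 1/3 ✓
b·Ac: (-5831/7656)·319/3332 + 299/264·11/52 = 1/6 ✓
b·c³: 2160/7337·12167/1728 + (-5831/7656)·1331/343 + 299/264·1 = 1/4 ✓
b·(c∘Ac): (-5831/7656)·3509/23324 + 299/264·11/52 = 1/8 ✓
b·Ac²: (-5831/7656)·7337/39984 + 299/264·2827/14352 = 1/12 ✓
b·A²c: 299/264·11/299 = 1/24 ✓; 4 stages ⇒ order 4.

4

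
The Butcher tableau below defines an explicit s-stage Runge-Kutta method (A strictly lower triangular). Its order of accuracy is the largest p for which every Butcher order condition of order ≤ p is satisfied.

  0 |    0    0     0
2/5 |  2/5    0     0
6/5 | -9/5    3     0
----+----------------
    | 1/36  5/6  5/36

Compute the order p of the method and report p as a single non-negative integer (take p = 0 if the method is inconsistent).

3

b = (1/36, 5/6, 5/36)
c = (0, 2/5, 6/5)
Ac = (0, 0, 6/5)
Σ b_i: 1/36·1 + 5/6·1 + 5/36·1 = 1 ✓
b·c: 5/6·2/5 + 5/36·6/5 = 1/2 ✓
b·c²: 5/6·4/25 + 5/36·36/25 = 1/3 ✓
b·Ac: 5/36·6/5 = 1/6 ✓; 3 stages ⇒ order 3.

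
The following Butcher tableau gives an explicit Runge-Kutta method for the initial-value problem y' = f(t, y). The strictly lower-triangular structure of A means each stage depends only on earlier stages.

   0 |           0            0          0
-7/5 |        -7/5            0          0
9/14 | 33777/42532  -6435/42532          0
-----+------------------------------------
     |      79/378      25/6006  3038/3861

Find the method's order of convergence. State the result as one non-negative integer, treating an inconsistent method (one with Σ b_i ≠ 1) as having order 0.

b = (79/378, 25/6006, 3038/3861)
c = (0, -7/5, 9/14)
Ac = (0, 0, 1287/6076)
Σ b_i: 79/378·1 + 25/6006·1 + 3038/3861·1 = 1 ✓
b·c: 25/6006·(-7/5) + 3038/3861·9/14 = 1/2 ✓
b·c²: 25/6006·49/25 + 3038/3861·81/196 = 1/3 ✓
b·Ac: 3038/3861·1287/6076 = 1/6 ✓; 3 stages ⇒ order 3.

3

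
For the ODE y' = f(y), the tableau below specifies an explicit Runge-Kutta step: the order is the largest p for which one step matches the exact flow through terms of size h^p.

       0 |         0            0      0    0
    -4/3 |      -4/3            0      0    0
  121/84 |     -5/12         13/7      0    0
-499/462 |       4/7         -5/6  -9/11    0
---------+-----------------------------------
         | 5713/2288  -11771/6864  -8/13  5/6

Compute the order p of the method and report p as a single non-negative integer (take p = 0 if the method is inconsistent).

2

b = (5713/2288, -11771/6864, -8/13, 5/6)
c = (0, -4/3, 121/84, -499/462)
Ac = (0, 0, -52/21, -17/252)
Σ b_i: 5713/2288·1 + (-11771/6864)·1 + (-8/13)·1 + 5/6·1 = 1 ✓
b·c: (-11771/6864)·(-4/3) + (-8/13)·121/84 + 5/6·(-499/462) = 1/2 ✓
b·c²: (-11771/6864)·16/9 + (-8/13)·14641/7056 + 5/6·249001/213444 = -18610073/5549544 ≠ 1/3 ⇒ order 2.
b·Ac: (-8/13)·(-52/21) + 5/6·(-17/252) = 317/216 ≠ 1/6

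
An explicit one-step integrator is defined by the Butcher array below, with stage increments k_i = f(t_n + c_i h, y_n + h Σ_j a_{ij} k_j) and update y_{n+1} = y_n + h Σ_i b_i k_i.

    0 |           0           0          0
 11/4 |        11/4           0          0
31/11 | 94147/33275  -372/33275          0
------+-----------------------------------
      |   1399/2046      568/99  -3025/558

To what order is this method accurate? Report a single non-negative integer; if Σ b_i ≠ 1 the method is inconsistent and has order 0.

b = (1399/2046, 568/99, -3025/558)
c = (0, 11/4, 31/11)
Ac = (0, 0, -93/3025)
Σ b_i: 1399/2046·1 + 568/99·1 + (-3025/558)·1 = 1 ✓
b·c: 568/99·11/4 + (-3025/558)·31/11 = 1/2 ✓
b·c²: 568/99·121/16 + (-3025/558)·961/121 = 1/3 ✓
b·Ac: (-3025/558)·(-93/3025) = 1/6 ✓; 3 stages ⇒ order 3.

3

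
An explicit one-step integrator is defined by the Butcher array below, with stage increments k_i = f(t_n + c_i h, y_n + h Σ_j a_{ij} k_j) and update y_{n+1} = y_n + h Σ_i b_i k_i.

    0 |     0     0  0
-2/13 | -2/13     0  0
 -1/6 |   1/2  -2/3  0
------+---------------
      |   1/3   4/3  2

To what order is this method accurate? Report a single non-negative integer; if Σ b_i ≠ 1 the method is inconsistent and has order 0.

b = (1/3, 4/3, 2)
c = (0, -2/13, -1/6)
Ac = (0, 0, 4/39)
Σ b_i: 1/3·1 + 4/3·1 + 2·1 = 11/3 ≠ 1 ⇒ order 0.

0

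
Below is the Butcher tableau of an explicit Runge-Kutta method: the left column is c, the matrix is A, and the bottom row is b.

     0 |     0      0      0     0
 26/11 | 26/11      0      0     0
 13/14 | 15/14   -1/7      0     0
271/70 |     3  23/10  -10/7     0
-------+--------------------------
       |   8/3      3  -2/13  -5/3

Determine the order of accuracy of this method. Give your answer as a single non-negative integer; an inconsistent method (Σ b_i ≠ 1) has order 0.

b = (8/3, 3, -2/13, -5/3)
c = (0, 26/11, 13/14, 271/70)
Ac = (0, 0, -26/77, 11076/2695)
Σ b_i: 8/3·1 + 3·1 + (-2/13)·1 + (-5/3)·1 = 50/13 ≠ 1 ⇒ order 0.

0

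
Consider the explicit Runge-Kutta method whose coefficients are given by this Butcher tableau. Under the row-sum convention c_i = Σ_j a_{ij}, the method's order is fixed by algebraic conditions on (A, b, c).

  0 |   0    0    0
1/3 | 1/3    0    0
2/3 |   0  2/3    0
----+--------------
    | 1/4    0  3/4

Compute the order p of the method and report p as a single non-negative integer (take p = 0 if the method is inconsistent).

b = (1/4, 0, 3/4)
c = (0, 1/3, 2/3)
Ac = (0, 0, 2/9)
Σ b_i: 1/4·1 + 3/4·1 = 1 ✓
b·c: 3/4·2/3 = 1/2 ✓
b·c²: 3/4·4/9 = 1/3 ✓
b·Ac: 3/4·2/9 = 1/6 ✓; 3 stages ⇒ order 3.

3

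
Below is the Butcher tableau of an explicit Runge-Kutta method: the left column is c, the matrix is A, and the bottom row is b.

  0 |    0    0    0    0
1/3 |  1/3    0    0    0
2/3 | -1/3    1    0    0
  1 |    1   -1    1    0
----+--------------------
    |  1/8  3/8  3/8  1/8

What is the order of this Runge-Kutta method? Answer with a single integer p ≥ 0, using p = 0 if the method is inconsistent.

b = (1/8, 3/8, 3/8, 1/8)
c = (0, 1/3, 2/3, 1)
Ac = (0, 0, 1/3, 1/3)
Σ b_i: 1/8·1 + 3/8·1 + 3/8·1 + 1/8·1 = 1 ✓
b·c: 3/8·1/3 + 3/8·2/3 + 1/8·1 = 1/2 ✓
b·c²: 3/8·1/9 + 3/8·4/9 + 1/8·1 = 1/3 ✓
b·Ac: 3/8·1/3 + 1/8·1/3 = 1/6 ✓
b·c³: 3/8·1/27 + 3/8·8/27 + 1/8·1 = 1/4 ✓
b·(c∘Ac): 3/8·2/9 + 1/8·1/3 = 1/8 ✓
b·Ac²: 3/8·1/9 + 1/8·1/3 = 1/12 ✓
b·A²c: 1/8·1/3 = 1/24 ✓; 4 stages ⇒ order 4.

4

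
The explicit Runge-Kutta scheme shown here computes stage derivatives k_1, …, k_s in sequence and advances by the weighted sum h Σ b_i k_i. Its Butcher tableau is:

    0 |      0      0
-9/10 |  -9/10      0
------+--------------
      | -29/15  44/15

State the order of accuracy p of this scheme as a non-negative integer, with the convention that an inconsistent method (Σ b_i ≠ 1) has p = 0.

1

b = (-29/15, 44/15)
c = (0, -9/10)
Σ b_i: (-29/15)·1 + 44/15·1 = 1 ✓
b·c: 44/15·(-9/10) = -66/25 ≠ 1/2 ⇒ order 1.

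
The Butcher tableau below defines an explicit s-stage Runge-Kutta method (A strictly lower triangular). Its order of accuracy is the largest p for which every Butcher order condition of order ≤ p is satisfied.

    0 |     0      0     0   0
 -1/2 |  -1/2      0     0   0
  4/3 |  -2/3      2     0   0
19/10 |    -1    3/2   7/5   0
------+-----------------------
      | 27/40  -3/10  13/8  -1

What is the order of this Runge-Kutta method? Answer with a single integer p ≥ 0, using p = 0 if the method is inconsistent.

1

b = (27/40, -3/10, 13/8, -1)
c = (0, -1/2, 4/3, 19/10)
Ac = (0, 0, -1, 67/60)
Σ b_i: 27/40·1 + (-3/10)·1 + 13/8·1 + (-1)·1 = 1 ✓
b·c: (-3/10)·(-1/2) + 13/8·4/3 + (-1)·19/10 = 5/12 ≠ 1/2 ⇒ order 1.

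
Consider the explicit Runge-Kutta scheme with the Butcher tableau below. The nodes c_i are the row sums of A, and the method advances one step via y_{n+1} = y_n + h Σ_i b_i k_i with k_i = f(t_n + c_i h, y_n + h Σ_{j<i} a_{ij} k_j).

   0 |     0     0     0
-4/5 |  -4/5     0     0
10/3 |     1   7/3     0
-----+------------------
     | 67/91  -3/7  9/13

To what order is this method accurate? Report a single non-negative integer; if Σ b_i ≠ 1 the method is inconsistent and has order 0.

b = (67/91, -3/7, 9/13)
c = (0, -4/5, 10/3)
Ac = (0, 0, -28/15)
Σ b_i: 67/91·1 + (-3/7)·1 + 9/13·1 = 1 ✓
b·c: (-3/7)·(-4/5) + 9/13·10/3 = 1206/455 ≠ 1/2 ⇒ order 1.

1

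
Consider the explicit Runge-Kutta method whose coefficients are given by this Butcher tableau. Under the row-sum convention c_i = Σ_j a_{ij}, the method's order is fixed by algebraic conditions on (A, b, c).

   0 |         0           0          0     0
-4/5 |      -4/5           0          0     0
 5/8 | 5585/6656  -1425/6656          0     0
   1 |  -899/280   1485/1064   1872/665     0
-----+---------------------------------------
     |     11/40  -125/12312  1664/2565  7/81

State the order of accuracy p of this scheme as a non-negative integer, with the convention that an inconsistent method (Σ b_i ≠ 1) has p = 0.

4

b = (11/40, -125/12312, 1664/2565, 7/81)
c = (0, -4/5, 5/8, 1)
Ac = (0, 0, 285/1664, 9/14)
Σ b_i: 11/40·1 + (-125/12312)·1 + 1664/2565·1 + 7/81·1 = 1 ✓
b·c: (-125/12312)·(-4/5) + 1664/2565·5/8 + 7/81·1 = 1/2 ✓
b·c²: (-125/12312)·16/25 + 1664/2565·25/64 + 7/81·1 = 1/3 ✓
b·Ac: 1664/2565·285/1664 + 7/81·9/14 = 1/6 ✓
b·c³: (-125/12312)·(-64/125) + 1664/2565·125/512 + 7/81·1 = 1/4 ✓
b·(c∘Ac): 1664/2565·1425/13312 + 7/81·9/14 = 1/8 ✓
b·Ac²: 1664/2565·(-57/416) + 7/81·279/140 = 1/12 ✓
b·A²c: 7/81·27/56 = 1/24 ✓; 4 stages ⇒ order 4.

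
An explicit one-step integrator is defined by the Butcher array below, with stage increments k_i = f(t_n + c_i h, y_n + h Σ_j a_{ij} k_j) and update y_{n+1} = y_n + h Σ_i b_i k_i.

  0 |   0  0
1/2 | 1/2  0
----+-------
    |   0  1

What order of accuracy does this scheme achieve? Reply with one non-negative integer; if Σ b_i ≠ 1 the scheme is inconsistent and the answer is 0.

2

b = (0, 1)
c = (0, 1/2)
Σ b_i: 1·1 = 1 ✓
b·c: 1·1/2 = 1/2 ✓; 2 stages ⇒ order 2.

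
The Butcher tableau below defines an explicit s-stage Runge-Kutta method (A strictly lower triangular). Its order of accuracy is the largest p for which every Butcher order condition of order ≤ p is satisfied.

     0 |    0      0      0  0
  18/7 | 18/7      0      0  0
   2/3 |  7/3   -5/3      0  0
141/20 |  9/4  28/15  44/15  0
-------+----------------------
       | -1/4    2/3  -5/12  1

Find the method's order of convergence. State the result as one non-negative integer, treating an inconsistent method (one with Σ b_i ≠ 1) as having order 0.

b = (-1/4, 2/3, -5/12, 1)
c = (0, 18/7, 2/3, 141/20)
Ac = (0, 0, -30/7, 304/45)
Σ b_i: (-1/4)·1 + 2/3·1 + (-5/12)·1 + 1·1 = 1 ✓
b·c: 2/3·18/7 + (-5/12)·2/3 + 1·141/20 = 10693/1260 ≠ 1/2 ⇒ order 1.

1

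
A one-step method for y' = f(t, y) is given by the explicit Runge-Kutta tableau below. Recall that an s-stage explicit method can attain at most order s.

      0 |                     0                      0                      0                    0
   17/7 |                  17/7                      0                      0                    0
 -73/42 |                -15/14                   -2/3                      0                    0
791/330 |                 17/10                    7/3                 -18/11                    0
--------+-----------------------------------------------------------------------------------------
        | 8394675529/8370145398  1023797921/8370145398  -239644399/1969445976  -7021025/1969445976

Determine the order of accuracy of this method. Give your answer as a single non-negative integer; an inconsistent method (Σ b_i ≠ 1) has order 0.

3

b = (8394675529/8370145398, 1023797921/8370145398, -239644399/1969445976, -7021025/1969445976)
c = (0, 17/7, -73/42, 791/330)
Ac = (0, 0, -34/21, 1966/231)
Σ b_i: 8394675529/8370145398·1 + 1023797921/8370145398·1 + (-239644399/1969445976)·1 + (-7021025/1969445976)·1 = 1 ✓
b·c: 1023797921/8370145398·17/7 + (-239644399/1969445976)·(-73/42) + (-7021025/1969445976)·791/330 = 1/2 ✓
b·c²: 1023797921/8370145398·289/49 + (-239644399/1969445976)·5329/1764 + (-7021025/1969445976)·625681/108900 = 1/3 ✓
b·Ac: (-239644399/1969445976)·(-34/21) + (-7021025/1969445976)·1966/231 = 1/6 ✓
b·c³: 1023797921/8370145398·4913/343 + (-239644399/1969445976)·(-389017/74088) + (-7021025/1969445976)·494913671/35937000 = 34827575977/14872014990 ≠ 1/4 ⇒ order 3.
b·(c∘Ac): (-239644399/1969445976)·1241/441 + (-7021025/1969445976)·111079/5445 = -60093869519/144754279236 ≠ 1/8
b·Ac²: (-239644399/1969445976)·(-578/147) + (-7021025/1969445976)·28519/3234 = 168836243/377701968 ≠ 1/12
b·A²c: (-7021025/1969445976)·204/77 = -10850675/1148843486 ≠ 1/24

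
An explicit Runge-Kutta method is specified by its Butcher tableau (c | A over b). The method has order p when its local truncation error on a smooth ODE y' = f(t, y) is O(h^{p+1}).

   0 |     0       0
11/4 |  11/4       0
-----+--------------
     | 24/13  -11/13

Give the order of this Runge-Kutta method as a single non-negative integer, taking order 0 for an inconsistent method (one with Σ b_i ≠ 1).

b = (24/13, -11/13)
c = (0, 11/4)
Σ b_i: 24/13·1 + (-11/13)·1 = 1 ✓
b·c: (-11/13)·11/4 = -121/52 ≠ 1/2 ⇒ order 1.

1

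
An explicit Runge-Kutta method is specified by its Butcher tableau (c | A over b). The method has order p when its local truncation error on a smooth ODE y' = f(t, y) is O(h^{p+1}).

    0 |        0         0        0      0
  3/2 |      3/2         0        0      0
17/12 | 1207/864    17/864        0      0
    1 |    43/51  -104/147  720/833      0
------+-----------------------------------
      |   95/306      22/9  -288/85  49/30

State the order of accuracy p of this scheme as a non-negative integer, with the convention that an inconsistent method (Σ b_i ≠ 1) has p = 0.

b = (95/306, 22/9, -288/85, 49/30)
c = (0, 3/2, 17/12, 1)
Ac = (0, 0, 17/576, 8/49)
Σ b_i: 95/306·1 + 22/9·1 + (-288/85)·1 + 49/30·1 = 1 ✓
b·c: 22/9·3/2 + (-288/85)·17/12 + 49/30·1 = 1/2 ✓
b·c²: 22/9·9/4 + (-288/85)·289/144 + 49/30·1 = 1/3 ✓
b·Ac: (-288/85)·17/576 + 49/30·8/49 = 1/6 ✓
b·c³: 22/9·27/8 + (-288/85)·4913/1728 + 49/30·1 = 1/4 ✓
b·(c∘Ac): (-288/85)·289/6912 + 49/30·8/49 = 1/8 ✓
b·Ac²: (-288/85)·17/384 + 49/30·1/7 = 1/12 ✓
b·A²c: 49/30·5/196 = 1/24 ✓; 4 stages ⇒ order 4.

4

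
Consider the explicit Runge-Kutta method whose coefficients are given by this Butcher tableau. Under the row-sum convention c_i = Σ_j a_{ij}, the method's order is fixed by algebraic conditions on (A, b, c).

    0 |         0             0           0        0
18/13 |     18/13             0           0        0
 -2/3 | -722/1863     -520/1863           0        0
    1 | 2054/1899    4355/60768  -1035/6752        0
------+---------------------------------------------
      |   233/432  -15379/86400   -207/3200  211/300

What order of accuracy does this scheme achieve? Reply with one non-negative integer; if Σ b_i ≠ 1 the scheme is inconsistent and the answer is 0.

b = (233/432, -15379/86400, -207/3200, 211/300)
c = (0, 18/13, -2/3, 1)
Ac = (0, 0, -80/207, 85/422)
Σ b_i: 233/432·1 + (-15379/86400)·1 + (-207/3200)·1 + 211/300·1 = 1 ✓
b·c: (-15379/86400)·18/13 + (-207/3200)·(-2/3) + 211/300·1 = 1/2 ✓
b·c²: (-15379/86400)·324/169 + (-207/3200)·4/9 + 211/300·1 = 1/3 ✓
b·Ac: (-207/3200)·(-80/207) + 211/300·85/422 = 1/6 ✓
b·c³: (-15379/86400)·5832/2197 + (-207/3200)·(-8/27) + 211/300·1 = 1/4 ✓
b·(c∘Ac): (-207/3200)·160/621 + 211/300·85/422 = 1/8 ✓
b·Ac²: (-207/3200)·(-160/299) + 211/300·190/2743 = 1/12 ✓
b·A²c: 211/300·25/422 = 1/24 ✓; 4 stages ⇒ order 4.

4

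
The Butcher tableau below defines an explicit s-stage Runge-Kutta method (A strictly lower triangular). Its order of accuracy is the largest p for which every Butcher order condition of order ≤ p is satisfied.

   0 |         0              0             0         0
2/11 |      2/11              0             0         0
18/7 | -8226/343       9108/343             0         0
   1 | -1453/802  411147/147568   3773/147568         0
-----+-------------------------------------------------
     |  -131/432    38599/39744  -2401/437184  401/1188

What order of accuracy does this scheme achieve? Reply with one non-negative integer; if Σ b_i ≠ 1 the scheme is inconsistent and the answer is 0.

4

b = (-131/432, 38599/39744, -2401/437184, 401/1188)
c = (0, 2/11, 18/7, 1)
Ac = (0, 0, 1656/343, 459/802)
Σ b_i: (-131/432)·1 + 38599/39744·1 + (-2401/437184)·1 + 401/1188·1 = 1 ✓
b·c: 38599/39744·2/11 + (-2401/437184)·18/7 + 401/1188·1 = 1/2 ✓
b·c²: 38599/39744·4/121 + (-2401/437184)·324/49 + 401/1188·1 = 1/3 ✓
b·Ac: (-2401/437184)·1656/343 + 401/1188·459/802 = 1/6 ✓
b·c³: 38599/39744·8/1331 + (-2401/437184)·5832/343 + 401/1188·1 = 1/4 ✓
b·(c∘Ac): (-2401/437184)·29808/2401 + 401/1188·459/802 = 1/8 ✓
b·Ac²: (-2401/437184)·3312/3773 + 401/1188·1152/4411 = 1/12 ✓
b·A²c: 401/1188·99/802 = 1/24 ✓; 4 stages ⇒ order 4.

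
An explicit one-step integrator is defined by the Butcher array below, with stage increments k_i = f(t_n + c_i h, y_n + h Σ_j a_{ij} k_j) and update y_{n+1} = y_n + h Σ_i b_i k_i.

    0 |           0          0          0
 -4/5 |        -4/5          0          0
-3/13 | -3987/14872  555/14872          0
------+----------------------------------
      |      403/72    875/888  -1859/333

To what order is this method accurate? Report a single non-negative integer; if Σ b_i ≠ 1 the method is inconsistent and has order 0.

3

b = (403/72, 875/888, -1859/333)
c = (0, -4/5, -3/13)
Ac = (0, 0, -111/3718)
Σ b_i: 403/72·1 + 875/888·1 + (-1859/333)·1 = 1 ✓
b·c: 875/888·(-4/5) + (-1859/333)·(-3/13) = 1/2 ✓
b·c²: 875/888·16/25 + (-1859/333)·9/169 = 1/3 ✓
b·Ac: (-1859/333)·(-111/3718) = 1/6 ✓; 3 stages ⇒ order 3.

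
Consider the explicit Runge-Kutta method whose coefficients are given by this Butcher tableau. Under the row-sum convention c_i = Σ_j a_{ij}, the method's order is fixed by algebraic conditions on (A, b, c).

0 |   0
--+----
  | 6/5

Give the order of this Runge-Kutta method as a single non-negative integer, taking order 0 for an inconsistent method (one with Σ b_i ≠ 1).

0

b = (6/5)
c = (0)
Σ b_i: 6/5·1 = 6/5 ≠ 1 ⇒ order 0.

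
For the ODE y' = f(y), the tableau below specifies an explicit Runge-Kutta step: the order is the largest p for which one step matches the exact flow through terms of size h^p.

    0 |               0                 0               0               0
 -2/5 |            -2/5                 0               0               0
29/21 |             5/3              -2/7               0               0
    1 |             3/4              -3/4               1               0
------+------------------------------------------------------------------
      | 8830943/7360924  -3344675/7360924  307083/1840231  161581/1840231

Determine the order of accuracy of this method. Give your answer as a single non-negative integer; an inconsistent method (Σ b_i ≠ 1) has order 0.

3

b = (8830943/7360924, -3344675/7360924, 307083/1840231, 161581/1840231)
c = (0, -2/5, 29/21, 1)
Ac = (0, 0, 4/35, 353/210)
Σ b_i: 8830943/7360924·1 + (-3344675/7360924)·1 + 307083/1840231·1 + 161581/1840231·1 = 1 ✓
b·c: (-3344675/7360924)·(-2/5) + 307083/1840231·29/21 + 161581/1840231·1 = 1/2 ✓
b·c²: (-3344675/7360924)·4/25 + 307083/1840231·841/441 + 161581/1840231·1 = 1/3 ✓
b·Ac: 307083/1840231·4/35 + 161581/1840231·353/210 = 1/6 ✓
b·c³: (-3344675/7360924)·(-8/125) + 307083/1840231·24389/9261 + 161581/1840231·1 = 322498282/579672765 ≠ 1/4 ⇒ order 3.
b·(c∘Ac): 307083/1840231·116/735 + 161581/1840231·353/210 = 9602243/55206930 ≠ 1/8
b·Ac²: 307083/1840231·(-8/175) + 161581/1840231·19702/11025 = 86534258/579672765 ≠ 1/12
b·A²c: 161581/1840231·4/35 = 92332/9201155 ≠ 1/24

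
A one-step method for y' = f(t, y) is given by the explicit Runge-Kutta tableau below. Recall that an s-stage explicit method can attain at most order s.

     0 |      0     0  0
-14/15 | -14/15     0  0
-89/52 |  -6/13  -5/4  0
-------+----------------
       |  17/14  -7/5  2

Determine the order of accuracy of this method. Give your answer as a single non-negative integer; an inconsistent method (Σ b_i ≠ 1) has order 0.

b = (17/14, -7/5, 2)
c = (0, -14/15, -89/52)
Ac = (0, 0, 7/6)
Σ b_i: 17/14·1 + (-7/5)·1 + 2·1 = 127/70 ≠ 1 ⇒ order 0.

0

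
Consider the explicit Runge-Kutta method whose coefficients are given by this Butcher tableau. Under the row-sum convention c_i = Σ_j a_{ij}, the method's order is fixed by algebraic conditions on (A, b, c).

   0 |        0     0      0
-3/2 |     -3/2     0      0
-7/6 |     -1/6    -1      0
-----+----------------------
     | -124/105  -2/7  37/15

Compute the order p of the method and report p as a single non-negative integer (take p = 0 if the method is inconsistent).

b = (-124/105, -2/7, 37/15)
c = (0, -3/2, -7/6)
Ac = (0, 0, 3/2)
Σ b_i: (-124/105)·1 + (-2/7)·1 + 37/15·1 = 1 ✓
b·c: (-2/7)·(-3/2) + 37/15·(-7/6) = -1543/630 ≠ 1/2 ⇒ order 1.

1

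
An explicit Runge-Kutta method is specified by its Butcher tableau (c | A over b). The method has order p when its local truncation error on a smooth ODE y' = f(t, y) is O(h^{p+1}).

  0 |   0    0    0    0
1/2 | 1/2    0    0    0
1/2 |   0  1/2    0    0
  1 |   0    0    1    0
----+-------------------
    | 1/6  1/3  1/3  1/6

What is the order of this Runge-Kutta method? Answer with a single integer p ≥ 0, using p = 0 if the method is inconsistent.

4

b = (1/6, 1/3, 1/3, 1/6)
c = (0, 1/2, 1/2, 1)
Ac = (0, 0, 1/4, 1/2)
Σ b_i: 1/6·1 + 1/3·1 + 1/3·1 + 1/6·1 = 1 ✓
b·c: 1/3·1/2 + 1/3·1/2 + 1/6·1 = 1/2 ✓
b·c²: 1/3·1/4 + 1/3·1/4 + 1/6·1 = 1/3 ✓
b·Ac: 1/3·1/4 + 1/6·1/2 = 1/6 ✓
b·c³: 1/3·1/8 + 1/3·1/8 + 1/6·1 = 1/4 ✓
b·(c∘Ac): 1/3·1/8 + 1/6·1/2 = 1/8 ✓
b·Ac²: 1/3·1/8 + 1/6·1/4 = 1/12 ✓
b·A²c: 1/6·1/4 = 1/24 ✓; 4 stages ⇒ order 4.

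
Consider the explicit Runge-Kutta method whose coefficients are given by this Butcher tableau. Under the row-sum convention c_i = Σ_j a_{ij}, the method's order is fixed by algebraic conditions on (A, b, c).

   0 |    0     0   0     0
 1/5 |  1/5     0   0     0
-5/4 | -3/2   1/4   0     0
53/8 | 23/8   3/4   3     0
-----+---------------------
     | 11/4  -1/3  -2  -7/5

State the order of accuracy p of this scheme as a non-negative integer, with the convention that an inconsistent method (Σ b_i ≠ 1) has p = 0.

0

b = (11/4, -1/3, -2, -7/5)
c = (0, 1/5, -5/4, 53/8)
Ac = (0, 0, 1/20, -18/5)
Σ b_i: 11/4·1 + (-1/3)·1 + (-2)·1 + (-7/5)·1 = -59/60 ≠ 1 ⇒ order 0.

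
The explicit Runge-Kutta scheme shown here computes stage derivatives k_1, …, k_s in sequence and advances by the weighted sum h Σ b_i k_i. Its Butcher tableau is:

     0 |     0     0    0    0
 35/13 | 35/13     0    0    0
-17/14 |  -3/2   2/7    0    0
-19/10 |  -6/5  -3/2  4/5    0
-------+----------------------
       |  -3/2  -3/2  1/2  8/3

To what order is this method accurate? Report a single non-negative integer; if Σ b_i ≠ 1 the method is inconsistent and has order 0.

b = (-3/2, -3/2, 1/2, 8/3)
c = (0, 35/13, -17/14, -19/10)
Ac = (0, 0, 10/13, -4559/910)
Σ b_i: (-3/2)·1 + (-3/2)·1 + 1/2·1 + 8/3·1 = 1/6 ≠ 1 ⇒ order 0.

0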